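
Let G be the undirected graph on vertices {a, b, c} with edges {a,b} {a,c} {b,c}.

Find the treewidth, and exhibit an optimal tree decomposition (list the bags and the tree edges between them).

Treewidth 2.
One such decomposition:
Bags: B1 = {a, b, c}
Tree: (single bag)

A single bag containing all 3 vertices is trivially a valid decomposition of width 2. On the other hand G contains the 3-clique {a, b, c}. A clique must lie in a single bag of any decomposition, so no decomposition can have width below 2. Hence tw(G) = 2 exactly.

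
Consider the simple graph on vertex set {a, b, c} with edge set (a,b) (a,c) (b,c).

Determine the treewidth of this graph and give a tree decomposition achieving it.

Treewidth 2.
Bags: B1 = {a, b, c}
Tree: (single bag)

A single bag containing all 3 vertices is trivially a valid decomposition of width 2. For the lower bound, the 3 vertices {a, b, c} are pairwise adjacent, and any tree decomposition puts a clique entirely inside one bag — forcing width ≥ 2. The upper and lower bounds meet at 2, so that is the treewidth.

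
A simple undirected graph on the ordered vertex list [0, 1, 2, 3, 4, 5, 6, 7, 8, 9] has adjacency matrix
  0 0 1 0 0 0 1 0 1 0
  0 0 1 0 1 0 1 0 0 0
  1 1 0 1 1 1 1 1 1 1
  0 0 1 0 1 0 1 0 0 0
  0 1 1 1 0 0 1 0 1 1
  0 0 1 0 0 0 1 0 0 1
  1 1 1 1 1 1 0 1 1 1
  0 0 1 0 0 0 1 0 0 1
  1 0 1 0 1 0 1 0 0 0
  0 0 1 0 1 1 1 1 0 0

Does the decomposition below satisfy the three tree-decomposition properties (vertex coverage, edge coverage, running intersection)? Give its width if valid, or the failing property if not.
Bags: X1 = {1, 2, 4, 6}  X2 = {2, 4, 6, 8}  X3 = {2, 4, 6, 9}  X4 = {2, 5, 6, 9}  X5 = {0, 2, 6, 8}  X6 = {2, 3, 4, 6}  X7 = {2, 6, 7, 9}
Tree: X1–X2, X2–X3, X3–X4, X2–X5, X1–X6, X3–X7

Checking the three conditions: (i) the bags cover all of {0, 1, 2, 3, 4, 5, 6, 7, 8, 9}; (ii) for each edge, some bag contains both endpoints; (iii) the bags containing any fixed vertex form a subtree. All hold, so the decomposition is valid with width 4 − 1 = 3.

Yes; width 3.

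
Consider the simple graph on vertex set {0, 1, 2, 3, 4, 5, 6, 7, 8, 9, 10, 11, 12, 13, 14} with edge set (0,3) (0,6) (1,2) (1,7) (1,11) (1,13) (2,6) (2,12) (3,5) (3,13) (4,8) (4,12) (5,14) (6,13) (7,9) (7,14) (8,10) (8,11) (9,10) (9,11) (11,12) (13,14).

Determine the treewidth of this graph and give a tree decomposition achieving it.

Treewidth 3.
One optimal decomposition is:
Bags: B1 = {4, 8, 9, 10}  B2 = {4, 8, 9, 11}  B3 = {4, 9, 11, 12}  B4 = {7, 9, 11, 12}  B5 = {1, 7, 11, 12}  B6 = {1, 2, 7, 12}  B7 = {1, 2, 7, 14}  B8 = {1, 2, 13, 14}  B9 = {2, 6, 13, 14}  B10 = {5, 6, 13, 14}  B11 = {3, 5, 6, 13}  B12 = {0, 3, 5, 6}
Tree: B1–B2, B2–B3, B3–B4, B4–B5, B5–B6, B6–B7, B7–B8, B8–B9, B9–B10, B10–B11, B11–B12

Every bag has size at most 4, so the width is 4 − 1 = 3 and tw(G) ≤ 3. For the lower bound: the 4 vertex sets {4,8,10}, {9}, {11}, {1,2,7,12} are disjoint, each induces a connected subgraph, and every pair is joined by at least one edge of G. Contracting each set to a single vertex therefore yields K_{4} as a minor, and since treewidth is minor-monotone, tw(G) ≥ tw(K_{4}) = 3. Therefore the treewidth is 3.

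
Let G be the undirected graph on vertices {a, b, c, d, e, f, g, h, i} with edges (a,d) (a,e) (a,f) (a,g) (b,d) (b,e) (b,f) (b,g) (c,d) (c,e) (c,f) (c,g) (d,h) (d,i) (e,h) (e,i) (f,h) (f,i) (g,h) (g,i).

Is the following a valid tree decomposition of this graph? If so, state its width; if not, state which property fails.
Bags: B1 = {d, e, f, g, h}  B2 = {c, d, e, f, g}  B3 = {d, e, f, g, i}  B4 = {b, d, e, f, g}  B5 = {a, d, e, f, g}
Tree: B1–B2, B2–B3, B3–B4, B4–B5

Checking the three conditions: (i) the bags cover all of {a, b, c, d, e, f, g, h, i}; (ii) for each edge, some bag contains both endpoints; (iii) the bags containing any fixed vertex form a subtree. All hold, so the decomposition is valid with width 5 − 1 = 4.

Yes; width 4.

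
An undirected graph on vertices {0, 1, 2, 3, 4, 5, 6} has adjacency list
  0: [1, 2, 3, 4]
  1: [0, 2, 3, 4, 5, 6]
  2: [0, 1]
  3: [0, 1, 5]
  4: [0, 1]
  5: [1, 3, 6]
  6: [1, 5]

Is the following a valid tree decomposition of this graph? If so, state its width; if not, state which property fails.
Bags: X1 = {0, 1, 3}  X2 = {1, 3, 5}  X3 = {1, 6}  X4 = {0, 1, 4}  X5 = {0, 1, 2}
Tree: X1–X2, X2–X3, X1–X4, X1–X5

A tree decomposition must satisfy three properties: every vertex lies in some bag; for every edge, both endpoints lie together in some bag; and for every vertex, the bags containing it form a connected subtree. Here edge (5,6) lies in no bag, so the decomposition is invalid.

No — edge (5,6) lies in no bag.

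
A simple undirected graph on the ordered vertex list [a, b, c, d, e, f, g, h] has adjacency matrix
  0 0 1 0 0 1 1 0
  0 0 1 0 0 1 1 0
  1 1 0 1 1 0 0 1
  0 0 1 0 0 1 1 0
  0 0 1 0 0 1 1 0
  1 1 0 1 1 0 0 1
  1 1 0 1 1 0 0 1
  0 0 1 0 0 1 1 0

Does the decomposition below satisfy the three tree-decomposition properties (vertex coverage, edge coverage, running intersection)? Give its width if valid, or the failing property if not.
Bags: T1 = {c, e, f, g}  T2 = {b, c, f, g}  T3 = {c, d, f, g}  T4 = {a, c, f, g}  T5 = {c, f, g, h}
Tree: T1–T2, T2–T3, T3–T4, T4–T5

Every vertex of G appears in some bag (union = {a, b, c, d, e, f, g, h}); every edge is covered by a bag; and for each vertex v the set of bags containing v is connected in the bag tree. The decomposition is therefore valid. The largest bag has 4 vertices, so the width is 3.

Yes; width 3.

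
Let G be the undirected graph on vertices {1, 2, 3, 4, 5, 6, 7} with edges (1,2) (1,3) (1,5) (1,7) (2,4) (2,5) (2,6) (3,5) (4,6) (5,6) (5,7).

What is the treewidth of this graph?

2

A width-2 tree decomposition is:
Bags: B1 = {1, 2, 5}  B2 = {1, 5, 7}  B3 = {1, 3, 5}  B4 = {2, 5, 6}  B5 = {2, 4, 6}
Tree: B1–B2, B1–B3, B1–B4, B4–B5
Every bag has size at most 3, so the width is 3 − 1 = 2 and tw(G) ≤ 2. For the lower bound, the 3 vertices {2, 4, 6} are pairwise adjacent, and any tree decomposition puts a clique entirely inside one bag — forcing width ≥ 2. The upper and lower bounds meet at 2, so that is the treewidth.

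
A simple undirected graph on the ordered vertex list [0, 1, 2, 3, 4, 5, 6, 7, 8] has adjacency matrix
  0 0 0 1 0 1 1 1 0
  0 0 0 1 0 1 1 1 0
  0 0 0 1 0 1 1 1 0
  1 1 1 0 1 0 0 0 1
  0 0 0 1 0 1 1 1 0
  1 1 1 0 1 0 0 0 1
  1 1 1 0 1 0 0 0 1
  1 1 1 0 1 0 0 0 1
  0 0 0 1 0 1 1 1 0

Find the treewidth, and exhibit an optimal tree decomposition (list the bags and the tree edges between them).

Treewidth 4.
Bags: B1 = {1, 3, 5, 6, 7}  B2 = {2, 3, 5, 6, 7}  B3 = {3, 5, 6, 7, 8}  B4 = {0, 3, 5, 6, 7}  B5 = {3, 4, 5, 6, 7}
Tree: B1–B2, B2–B3, B3–B4, B4–B5

Every bag has size at most 5, so the width is 5 − 1 = 4 and tw(G) ≤ 4. For the lower bound: the 5 vertex sets {1,7}, {2,5}, {3,8}, {6}, {0} are disjoint, each induces a connected subgraph, and every pair is joined by at least one edge of G. Contracting each set to a single vertex therefore yields K_{5} as a minor, and since treewidth is minor-monotone, tw(G) ≥ tw(K_{5}) = 4. The upper and lower bounds meet at 4, so that is the treewidth.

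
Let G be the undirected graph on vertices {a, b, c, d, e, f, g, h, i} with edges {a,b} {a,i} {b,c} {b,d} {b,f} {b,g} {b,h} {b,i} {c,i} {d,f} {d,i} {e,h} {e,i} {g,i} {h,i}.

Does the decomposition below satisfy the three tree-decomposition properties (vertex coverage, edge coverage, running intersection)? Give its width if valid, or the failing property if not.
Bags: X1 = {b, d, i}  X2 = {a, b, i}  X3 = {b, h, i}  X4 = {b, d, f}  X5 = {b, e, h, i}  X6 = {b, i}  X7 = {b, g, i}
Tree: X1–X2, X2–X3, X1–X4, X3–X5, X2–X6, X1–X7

No — vertex c appears in no bag.

A tree decomposition must satisfy three properties: every vertex lies in some bag; for every edge, both endpoints lie together in some bag; and for every vertex, the bags containing it form a connected subtree. Here vertex c appears in no bag, so the decomposition is invalid.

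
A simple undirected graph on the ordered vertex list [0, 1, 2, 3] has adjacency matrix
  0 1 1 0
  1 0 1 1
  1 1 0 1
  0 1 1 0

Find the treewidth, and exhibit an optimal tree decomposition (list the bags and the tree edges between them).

Treewidth 2.
Bags: B1 = {0, 1, 2}  B2 = {1, 2, 3}
Tree: B1–B2

Every bag has size at most 3, so the width is 3 − 1 = 2 and tw(G) ≤ 2. For the lower bound, the 3 vertices {0, 1, 2} are pairwise adjacent, and any tree decomposition puts a clique entirely inside one bag — forcing width ≥ 2. Therefore the treewidth is 2.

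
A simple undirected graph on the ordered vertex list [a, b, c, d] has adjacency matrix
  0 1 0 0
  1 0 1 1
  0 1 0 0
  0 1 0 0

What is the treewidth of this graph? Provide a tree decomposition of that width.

The largest bag has 2 vertices, giving width 1; this decomposition certifies tw(G) ≤ 1. G has an edge, so its treewidth is at least 1. Combining the bounds, tw(G) = 1.

Treewidth 1.
One such decomposition:
Bags: B1 = {b, c}  B2 = {b, d}  B3 = {a, b}
Tree: B1–B2, B2–B3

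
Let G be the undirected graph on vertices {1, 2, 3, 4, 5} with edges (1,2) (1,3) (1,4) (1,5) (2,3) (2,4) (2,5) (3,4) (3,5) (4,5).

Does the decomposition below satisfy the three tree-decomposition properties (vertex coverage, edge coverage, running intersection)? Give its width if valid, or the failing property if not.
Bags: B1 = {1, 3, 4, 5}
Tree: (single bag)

No — vertex 2 appears in no bag.

A tree decomposition must satisfy three properties: every vertex lies in some bag; for every edge, both endpoints lie together in some bag; and for every vertex, the bags containing it form a connected subtree. Here vertex 2 appears in no bag, so the decomposition is invalid.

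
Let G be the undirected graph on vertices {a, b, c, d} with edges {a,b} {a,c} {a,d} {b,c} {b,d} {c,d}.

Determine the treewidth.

3

A width-3 tree decomposition is:
Bags: B1 = {a, b, c, d}
Tree: (single bag)
With just one bag of size 4, the width is 4 − 1 = 3, so tw(G) ≤ 3. On the other hand G contains the 4-clique {a, b, c, d}. A clique must lie in a single bag of any decomposition, so no decomposition can have width below 3. The upper and lower bounds meet at 3, so that is the treewidth.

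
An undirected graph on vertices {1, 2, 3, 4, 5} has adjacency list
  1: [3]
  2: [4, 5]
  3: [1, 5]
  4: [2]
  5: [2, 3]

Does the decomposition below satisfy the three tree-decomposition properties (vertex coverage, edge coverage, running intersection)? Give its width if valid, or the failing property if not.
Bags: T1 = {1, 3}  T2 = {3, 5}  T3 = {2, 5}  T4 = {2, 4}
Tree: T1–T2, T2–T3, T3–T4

Yes; width 1.

Vertex coverage: the bags together contain {1, 2, 3, 4, 5}, the full vertex set. Edge coverage: each edge of G has both endpoints in at least one bag. Running intersection: for every vertex, the bags containing it form a connected subtree. All three properties hold, so this is a valid tree decomposition of width max|bag| − 1 = 1, and hence tw(G) ≤ 1.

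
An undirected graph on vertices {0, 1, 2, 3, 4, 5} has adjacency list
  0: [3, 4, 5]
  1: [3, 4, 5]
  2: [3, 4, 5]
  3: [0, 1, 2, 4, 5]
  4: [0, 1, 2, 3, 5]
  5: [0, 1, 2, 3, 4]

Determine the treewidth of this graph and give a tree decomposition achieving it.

Every bag has size at most 4, so the width is 4 − 1 = 3 and tw(G) ≤ 3. On the other hand G contains the 4-clique {0, 3, 4, 5}. A clique must lie in a single bag of any decomposition, so no decomposition can have width below 3. The upper and lower bounds meet at 3, so that is the treewidth.

Treewidth 3.
Bags: B1 = {2, 3, 4, 5}  B2 = {1, 3, 4, 5}  B3 = {0, 3, 4, 5}
Tree: B1–B2, B2–B3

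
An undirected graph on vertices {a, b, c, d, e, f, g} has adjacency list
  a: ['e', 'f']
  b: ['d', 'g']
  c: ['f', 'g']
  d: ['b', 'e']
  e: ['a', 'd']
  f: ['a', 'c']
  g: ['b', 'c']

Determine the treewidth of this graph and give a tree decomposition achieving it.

The largest bag has 3 vertices, giving width 2; this decomposition certifies tw(G) ≤ 2. Since b–g–c–f–a–e–d–b is a cycle in G, G is not acyclic. Forests are exactly the graphs of treewidth ≤ 1, so tw(G) ≥ 2. Combining the bounds, tw(G) = 2.

Treewidth 2.
Bags: B1 = {b, c, g}  B2 = {b, c, f}  B3 = {a, b, f}  B4 = {a, b, e}  B5 = {b, d, e}
Tree: B1–B2, B2–B3, B3–B4, B4–B5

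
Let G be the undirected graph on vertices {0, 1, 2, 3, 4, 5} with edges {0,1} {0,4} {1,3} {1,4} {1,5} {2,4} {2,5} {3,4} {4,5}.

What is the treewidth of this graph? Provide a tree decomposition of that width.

Treewidth 2.
Bags: B1 = {1, 3, 4}  B2 = {1, 4, 5}  B3 = {0, 1, 4}  B4 = {2, 4, 5}
Tree: B1–B2, B2–B3, B2–B4

Every bag has size at most 3, so the width is 3 − 1 = 2 and tw(G) ≤ 2. On the other hand G contains the 3-clique {0, 1, 4}. A clique must lie in a single bag of any decomposition, so no decomposition can have width below 2. Hence tw(G) = 2 exactly.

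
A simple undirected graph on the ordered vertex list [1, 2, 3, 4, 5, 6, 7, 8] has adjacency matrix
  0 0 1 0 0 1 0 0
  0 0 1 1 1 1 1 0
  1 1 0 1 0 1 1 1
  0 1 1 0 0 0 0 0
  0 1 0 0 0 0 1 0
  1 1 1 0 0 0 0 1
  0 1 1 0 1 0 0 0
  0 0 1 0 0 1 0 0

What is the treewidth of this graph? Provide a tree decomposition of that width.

Each bag holds 3 vertices, so the decomposition has width 2, which upper-bounds the treewidth. Conversely, {3, 6, 8} is a clique of size 3, and the vertices of any clique must share a bag in every tree decomposition; so some bag has ≥ 3 vertices and tw(G) ≥ 2. Combining the bounds, tw(G) = 2.

Treewidth 2.
One optimal decomposition is:
Bags: B1 = {1, 3, 6}  B2 = {2, 3, 6}  B3 = {2, 3, 4}  B4 = {2, 3, 7}  B5 = {2, 5, 7}  B6 = {3, 6, 8}
Tree: B1–B2, B2–B3, B2–B4, B4–B5, B1–B6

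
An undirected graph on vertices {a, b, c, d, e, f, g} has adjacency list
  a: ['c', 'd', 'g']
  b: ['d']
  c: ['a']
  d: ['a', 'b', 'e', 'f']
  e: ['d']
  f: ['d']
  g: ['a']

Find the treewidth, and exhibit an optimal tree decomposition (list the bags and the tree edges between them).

Each bag holds 2 vertices, so the decomposition has width 1, which upper-bounds the treewidth. G has an edge, so its treewidth is at least 1. Therefore the treewidth is 1.

Treewidth 1.
One such decomposition:
Bags: B1 = {a, d}  B2 = {b, d}  B3 = {d, e}  B4 = {a, c}  B5 = {a, g}  B6 = {d, f}
Tree: B1–B2, B1–B3, B1–B4, B1–B5, B3–B6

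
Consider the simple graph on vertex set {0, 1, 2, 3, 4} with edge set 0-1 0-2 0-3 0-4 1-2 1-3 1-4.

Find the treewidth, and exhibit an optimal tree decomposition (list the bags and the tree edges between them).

The largest bag has 3 vertices, giving width 2; this decomposition certifies tw(G) ≤ 2. On the other hand G contains the 3-clique {0, 1, 2}. A clique must lie in a single bag of any decomposition, so no decomposition can have width below 2. Combining the bounds, tw(G) = 2.

Treewidth 2.
One such decomposition:
Bags: B1 = {0, 1, 3}  B2 = {0, 1, 2}  B3 = {0, 1, 4}
Tree: B1–B2, B2–B3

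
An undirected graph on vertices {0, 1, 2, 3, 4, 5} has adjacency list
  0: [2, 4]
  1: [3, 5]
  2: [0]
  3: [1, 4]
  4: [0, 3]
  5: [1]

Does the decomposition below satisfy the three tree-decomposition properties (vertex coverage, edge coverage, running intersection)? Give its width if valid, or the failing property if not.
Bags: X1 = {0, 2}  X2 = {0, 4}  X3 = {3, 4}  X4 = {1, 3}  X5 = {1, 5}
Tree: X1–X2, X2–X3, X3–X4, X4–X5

Yes; width 1.

Checking the three conditions: (i) the bags cover all of {0, 1, 2, 3, 4, 5}; (ii) for each edge, some bag contains both endpoints; (iii) the bags containing any fixed vertex form a subtree. All hold, so the decomposition is valid with width 2 − 1 = 1.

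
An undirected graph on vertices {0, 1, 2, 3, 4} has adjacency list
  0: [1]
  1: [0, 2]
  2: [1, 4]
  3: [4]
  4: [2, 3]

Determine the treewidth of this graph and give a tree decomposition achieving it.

The largest bag has 2 vertices, giving width 1; this decomposition certifies tw(G) ≤ 1. Since G has at least one edge (e.g. 3–4), it is not an edgeless graph, so tw(G) ≥ 1. The upper and lower bounds meet at 1, so that is the treewidth.

Treewidth 1.
Bags: B1 = {3, 4}  B2 = {2, 4}  B3 = {1, 2}  B4 = {0, 1}
Tree: B1–B2, B2–B3, B3–B4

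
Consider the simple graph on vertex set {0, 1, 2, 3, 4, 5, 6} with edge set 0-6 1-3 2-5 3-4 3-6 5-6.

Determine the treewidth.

1

A width-1 tree decomposition is:
Bags: B1 = {3, 6}  B2 = {5, 6}  B3 = {2, 5}  B4 = {0, 6}  B5 = {1, 3}  B6 = {3, 4}
Tree: B1–B2, B2–B3, B2–B4, B1–B5, B5–B6
Every bag has size at most 2, so the width is 2 − 1 = 1 and tw(G) ≤ 1. Since G has at least one edge (e.g. 6–3), it is not an edgeless graph, so tw(G) ≥ 1. Hence tw(G) = 1 exactly.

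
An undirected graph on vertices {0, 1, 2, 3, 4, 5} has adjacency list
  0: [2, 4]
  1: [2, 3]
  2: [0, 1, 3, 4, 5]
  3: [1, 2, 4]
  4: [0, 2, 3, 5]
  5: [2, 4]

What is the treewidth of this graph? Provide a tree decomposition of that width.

Treewidth 2.
Bags: B1 = {2, 3, 4}  B2 = {1, 2, 3}  B3 = {0, 2, 4}  B4 = {2, 4, 5}
Tree: B1–B2, B1–B3, B3–B4

The largest bag has 3 vertices, giving width 2; this decomposition certifies tw(G) ≤ 2. On the other hand G contains the 3-clique {1, 2, 3}. A clique must lie in a single bag of any decomposition, so no decomposition can have width below 2. Hence tw(G) = 2 exactly.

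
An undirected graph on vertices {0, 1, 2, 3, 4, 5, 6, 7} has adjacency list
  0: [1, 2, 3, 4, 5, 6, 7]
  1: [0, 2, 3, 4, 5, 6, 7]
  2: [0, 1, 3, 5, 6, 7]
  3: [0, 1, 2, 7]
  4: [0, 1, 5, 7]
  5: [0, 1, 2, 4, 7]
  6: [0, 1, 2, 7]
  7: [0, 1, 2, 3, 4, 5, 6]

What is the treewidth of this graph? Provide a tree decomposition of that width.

Each bag holds 5 vertices, so the decomposition has width 4, which upper-bounds the treewidth. For the lower bound, the 5 vertices {0, 1, 2, 3, 7} are pairwise adjacent, and any tree decomposition puts a clique entirely inside one bag — forcing width ≥ 4. The upper and lower bounds meet at 4, so that is the treewidth.

Treewidth 4.
Bags: B1 = {0, 1, 2, 5, 7}  B2 = {0, 1, 4, 5, 7}  B3 = {0, 1, 2, 3, 7}  B4 = {0, 1, 2, 6, 7}
Tree: B1–B2, B1–B3, B3–B4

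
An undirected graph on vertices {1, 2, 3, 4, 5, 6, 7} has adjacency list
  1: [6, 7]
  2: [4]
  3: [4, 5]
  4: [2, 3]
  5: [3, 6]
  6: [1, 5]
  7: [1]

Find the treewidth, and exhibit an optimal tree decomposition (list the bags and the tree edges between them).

The largest bag has 2 vertices, giving width 1; this decomposition certifies tw(G) ≤ 1. G has an edge, so its treewidth is at least 1. The upper and lower bounds meet at 1, so that is the treewidth.

Treewidth 1.
One such decomposition:
Bags: B1 = {2, 4}  B2 = {3, 4}  B3 = {3, 5}  B4 = {5, 6}  B5 = {1, 6}  B6 = {1, 7}
Tree: B1–B2, B2–B3, B3–B4, B4–B5, B5–B6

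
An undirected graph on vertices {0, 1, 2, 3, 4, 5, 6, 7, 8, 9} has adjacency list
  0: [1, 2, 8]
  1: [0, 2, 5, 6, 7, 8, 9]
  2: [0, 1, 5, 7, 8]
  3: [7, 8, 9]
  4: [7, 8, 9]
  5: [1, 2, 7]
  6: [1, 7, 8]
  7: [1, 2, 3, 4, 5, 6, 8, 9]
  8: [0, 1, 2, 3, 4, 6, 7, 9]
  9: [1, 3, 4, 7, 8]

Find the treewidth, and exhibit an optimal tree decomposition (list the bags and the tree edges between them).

Each bag holds 4 vertices, so the decomposition has width 3, which upper-bounds the treewidth. Conversely, {0, 1, 2, 8} is a clique of size 4, and the vertices of any clique must share a bag in every tree decomposition; so some bag has ≥ 4 vertices and tw(G) ≥ 3. Combining the bounds, tw(G) = 3.

Treewidth 3.
One such decomposition:
Bags: B1 = {1, 2, 7, 8}  B2 = {0, 1, 2, 8}  B3 = {1, 2, 5, 7}  B4 = {1, 7, 8, 9}  B5 = {3, 7, 8, 9}  B6 = {4, 7, 8, 9}  B7 = {1, 6, 7, 8}
Tree: B1–B2, B1–B3, B1–B4, B4–B5, B5–B6, B4–B7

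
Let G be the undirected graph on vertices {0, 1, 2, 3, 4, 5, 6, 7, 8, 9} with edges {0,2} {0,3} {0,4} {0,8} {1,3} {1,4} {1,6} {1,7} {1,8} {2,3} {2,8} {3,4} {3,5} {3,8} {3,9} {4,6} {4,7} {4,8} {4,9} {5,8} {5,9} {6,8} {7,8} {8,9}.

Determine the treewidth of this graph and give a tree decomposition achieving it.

Treewidth 3.
One optimal decomposition is:
Bags: B1 = {3, 4, 8, 9}  B2 = {1, 3, 4, 8}  B3 = {0, 3, 4, 8}  B4 = {3, 5, 8, 9}  B5 = {0, 2, 3, 8}  B6 = {1, 4, 6, 8}  B7 = {1, 4, 7, 8}
Tree: B1–B2, B2–B3, B1–B4, B3–B5, B2–B6, B6–B7

Each bag holds 4 vertices, so the decomposition has width 3, which upper-bounds the treewidth. On the other hand G contains the 4-clique {0, 2, 3, 8}. A clique must lie in a single bag of any decomposition, so no decomposition can have width below 3. Combining the bounds, tw(G) = 3.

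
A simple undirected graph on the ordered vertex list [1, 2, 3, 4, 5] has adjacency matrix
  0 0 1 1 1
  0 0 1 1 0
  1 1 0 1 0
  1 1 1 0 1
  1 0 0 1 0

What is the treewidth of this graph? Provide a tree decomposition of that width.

Each bag holds 3 vertices, so the decomposition has width 2, which upper-bounds the treewidth. Conversely, {1, 3, 4} is a clique of size 3, and the vertices of any clique must share a bag in every tree decomposition; so some bag has ≥ 3 vertices and tw(G) ≥ 2. The upper and lower bounds meet at 2, so that is the treewidth.

Treewidth 2.
One such decomposition:
Bags: B1 = {2, 3, 4}  B2 = {1, 3, 4}  B3 = {1, 4, 5}
Tree: B1–B2, B2–B3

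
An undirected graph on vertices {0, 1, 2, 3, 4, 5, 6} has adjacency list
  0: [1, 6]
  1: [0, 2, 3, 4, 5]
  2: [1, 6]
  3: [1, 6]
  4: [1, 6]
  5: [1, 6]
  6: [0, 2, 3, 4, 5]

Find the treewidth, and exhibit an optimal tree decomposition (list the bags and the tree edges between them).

Treewidth 2.
One optimal decomposition is:
Bags: B1 = {1, 2, 6}  B2 = {0, 1, 6}  B3 = {1, 5, 6}  B4 = {1, 3, 6}  B5 = {1, 4, 6}
Tree: B1–B2, B2–B3, B3–B4, B4–B5

Every bag has size at most 3, so the width is 3 − 1 = 2 and tw(G) ≤ 2. For the lower bound, G contains the cycle 1–2–6–0–1, so G is not a forest; only forests have treewidth ≤ 1, hence tw(G) ≥ 2. Combining the bounds, tw(G) = 2.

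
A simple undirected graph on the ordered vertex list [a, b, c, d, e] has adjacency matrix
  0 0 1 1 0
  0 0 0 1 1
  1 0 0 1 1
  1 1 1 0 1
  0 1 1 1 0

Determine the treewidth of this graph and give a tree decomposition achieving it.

Treewidth 2.
One optimal decomposition is:
Bags: B1 = {c, d, e}  B2 = {a, c, d}  B3 = {b, d, e}
Tree: B1–B2, B1–B3

Every bag has size at most 3, so the width is 3 − 1 = 2 and tw(G) ≤ 2. For the lower bound, the 3 vertices {c, d, e} are pairwise adjacent, and any tree decomposition puts a clique entirely inside one bag — forcing width ≥ 2. The upper and lower bounds meet at 2, so that is the treewidth.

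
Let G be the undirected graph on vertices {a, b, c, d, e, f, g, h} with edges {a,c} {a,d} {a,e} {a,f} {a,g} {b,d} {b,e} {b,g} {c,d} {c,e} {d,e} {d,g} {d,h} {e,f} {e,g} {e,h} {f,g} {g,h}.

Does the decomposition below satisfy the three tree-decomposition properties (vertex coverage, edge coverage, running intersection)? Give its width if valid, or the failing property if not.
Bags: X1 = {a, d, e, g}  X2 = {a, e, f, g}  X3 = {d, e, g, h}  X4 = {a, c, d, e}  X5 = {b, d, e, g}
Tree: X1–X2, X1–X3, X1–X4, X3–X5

Every vertex of G appears in some bag (union = {a, b, c, d, e, f, g, h}); every edge is covered by a bag; and for each vertex v the set of bags containing v is connected in the bag tree. The decomposition is therefore valid. The largest bag has 4 vertices, so the width is 3.

Yes; width 3.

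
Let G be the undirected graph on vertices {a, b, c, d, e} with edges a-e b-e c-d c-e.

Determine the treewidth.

A width-1 tree decomposition is:
Bags: B1 = {b, e}  B2 = {a, e}  B3 = {c, e}  B4 = {c, d}
Tree: B1–B2, B1–B3, B3–B4
Each bag holds 2 vertices, so the decomposition has width 1, which upper-bounds the treewidth. G has an edge, so its treewidth is at least 1. Hence tw(G) = 1 exactly.

1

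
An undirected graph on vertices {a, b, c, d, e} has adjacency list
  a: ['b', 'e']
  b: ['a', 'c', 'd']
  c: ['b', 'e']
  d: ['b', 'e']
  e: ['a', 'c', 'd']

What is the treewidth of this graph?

A width-2 tree decomposition is:
Bags: B1 = {b, d, e}  B2 = {b, c, e}  B3 = {a, b, e}
Tree: B1–B2, B2–B3
Every bag has size at most 3, so the width is 3 − 1 = 2 and tw(G) ≤ 2. The edges b–d–e–c–b form a cycle, so G is not a tree and its treewidth is at least 2. Therefore the treewidth is 2.

2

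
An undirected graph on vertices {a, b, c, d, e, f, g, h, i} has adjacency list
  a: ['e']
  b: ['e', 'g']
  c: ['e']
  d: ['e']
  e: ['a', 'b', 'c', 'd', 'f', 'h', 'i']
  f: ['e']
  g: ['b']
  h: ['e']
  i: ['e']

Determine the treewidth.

1

A width-1 tree decomposition is:
Bags: B1 = {b, e}  B2 = {a, e}  B3 = {b, g}  B4 = {e, h}  B5 = {d, e}  B6 = {e, i}  B7 = {c, e}  B8 = {e, f}
Tree: B1–B2, B1–B3, B1–B4, B2–B5, B4–B6, B6–B7, B4–B8
The largest bag has 2 vertices, giving width 1; this decomposition certifies tw(G) ≤ 1. Any graph with an edge has treewidth ≥ 1, and G has the edge e–b. Combining the bounds, tw(G) = 1.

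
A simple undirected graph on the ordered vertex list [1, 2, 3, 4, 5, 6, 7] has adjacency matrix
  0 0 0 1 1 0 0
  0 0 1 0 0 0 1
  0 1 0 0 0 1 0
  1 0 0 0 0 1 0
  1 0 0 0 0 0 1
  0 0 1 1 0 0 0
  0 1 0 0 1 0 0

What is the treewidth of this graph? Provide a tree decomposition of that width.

Treewidth 2.
One such decomposition:
Bags: B1 = {2, 3, 6}  B2 = {2, 6, 7}  B3 = {5, 6, 7}  B4 = {1, 5, 6}  B5 = {1, 4, 6}
Tree: B1–B2, B2–B3, B3–B4, B4–B5

The largest bag has 3 vertices, giving width 2; this decomposition certifies tw(G) ≤ 2. The edges 6–3–2–7–5–1–4–6 form a cycle, so G is not a tree and its treewidth is at least 2. Therefore the treewidth is 2.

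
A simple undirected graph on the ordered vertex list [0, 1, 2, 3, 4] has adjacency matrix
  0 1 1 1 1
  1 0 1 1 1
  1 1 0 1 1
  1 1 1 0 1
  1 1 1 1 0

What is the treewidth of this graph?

4

A width-4 tree decomposition is:
Bags: B1 = {0, 1, 2, 3, 4}
Tree: (single bag)
With just one bag of size 5, the width is 5 − 1 = 4, so tw(G) ≤ 4. For the lower bound, the 5 vertices {0, 1, 2, 3, 4} are pairwise adjacent, and any tree decomposition puts a clique entirely inside one bag — forcing width ≥ 4. The upper and lower bounds meet at 4, so that is the treewidth.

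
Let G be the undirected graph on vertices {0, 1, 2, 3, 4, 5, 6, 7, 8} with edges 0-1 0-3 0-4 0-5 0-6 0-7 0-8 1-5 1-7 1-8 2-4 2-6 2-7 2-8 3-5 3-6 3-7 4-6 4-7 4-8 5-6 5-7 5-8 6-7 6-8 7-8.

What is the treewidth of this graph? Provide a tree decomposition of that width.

Every bag has size at most 5, so the width is 5 − 1 = 4 and tw(G) ≤ 4. On the other hand G contains the 5-clique {0, 4, 6, 7, 8}. A clique must lie in a single bag of any decomposition, so no decomposition can have width below 4. Hence tw(G) = 4 exactly.

Treewidth 4.
Bags: B1 = {0, 5, 6, 7, 8}  B2 = {0, 3, 5, 6, 7}  B3 = {0, 4, 6, 7, 8}  B4 = {0, 1, 5, 7, 8}  B5 = {2, 4, 6, 7, 8}
Tree: B1–B2, B1–B3, B1–B4, B3–B5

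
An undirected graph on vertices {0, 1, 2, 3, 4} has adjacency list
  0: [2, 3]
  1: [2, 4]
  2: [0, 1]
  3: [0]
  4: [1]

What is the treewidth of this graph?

1

A width-1 tree decomposition is:
Bags: B1 = {0, 3}  B2 = {0, 2}  B3 = {1, 2}  B4 = {1, 4}
Tree: B1–B2, B2–B3, B3–B4
Every bag has size at most 2, so the width is 2 − 1 = 1 and tw(G) ≤ 1. Since G has at least one edge (e.g. 3–0), it is not an edgeless graph, so tw(G) ≥ 1. Hence tw(G) = 1 exactly.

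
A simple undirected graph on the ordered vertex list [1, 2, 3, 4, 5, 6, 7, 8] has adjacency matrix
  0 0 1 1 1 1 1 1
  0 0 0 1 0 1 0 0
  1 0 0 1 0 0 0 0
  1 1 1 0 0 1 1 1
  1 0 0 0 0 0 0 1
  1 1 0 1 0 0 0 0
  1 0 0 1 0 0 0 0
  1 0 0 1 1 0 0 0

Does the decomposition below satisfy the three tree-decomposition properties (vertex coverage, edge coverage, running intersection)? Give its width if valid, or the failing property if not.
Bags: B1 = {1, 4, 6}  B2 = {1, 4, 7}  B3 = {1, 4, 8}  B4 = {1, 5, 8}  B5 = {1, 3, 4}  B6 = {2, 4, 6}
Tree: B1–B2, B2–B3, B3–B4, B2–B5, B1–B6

Yes; width 2.

Vertex coverage: the bags together contain {1, 2, 3, 4, 5, 6, 7, 8}, the full vertex set. Edge coverage: each edge of G has both endpoints in at least one bag. Running intersection: for every vertex, the bags containing it form a connected subtree. All three properties hold, so this is a valid tree decomposition of width max|bag| − 1 = 2, and hence tw(G) ≤ 2.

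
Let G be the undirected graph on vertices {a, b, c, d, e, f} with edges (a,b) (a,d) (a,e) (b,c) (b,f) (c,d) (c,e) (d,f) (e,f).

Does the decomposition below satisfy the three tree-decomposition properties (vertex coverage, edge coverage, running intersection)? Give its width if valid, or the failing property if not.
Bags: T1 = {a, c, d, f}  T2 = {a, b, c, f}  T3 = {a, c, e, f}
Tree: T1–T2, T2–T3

Every vertex of G appears in some bag (union = {a, b, c, d, e, f}); every edge is covered by a bag; and for each vertex v the set of bags containing v is connected in the bag tree. The decomposition is therefore valid. The largest bag has 4 vertices, so the width is 3.

Yes; width 3.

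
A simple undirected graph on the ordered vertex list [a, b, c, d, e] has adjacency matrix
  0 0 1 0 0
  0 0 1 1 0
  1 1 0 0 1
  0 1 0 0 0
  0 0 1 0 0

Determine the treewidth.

1

A width-1 tree decomposition is:
Bags: B1 = {b, c}  B2 = {c, e}  B3 = {b, d}  B4 = {a, c}
Tree: B1–B2, B1–B3, B1–B4
The largest bag has 2 vertices, giving width 1; this decomposition certifies tw(G) ≤ 1. G has an edge, so its treewidth is at least 1. The upper and lower bounds meet at 1, so that is the treewidth.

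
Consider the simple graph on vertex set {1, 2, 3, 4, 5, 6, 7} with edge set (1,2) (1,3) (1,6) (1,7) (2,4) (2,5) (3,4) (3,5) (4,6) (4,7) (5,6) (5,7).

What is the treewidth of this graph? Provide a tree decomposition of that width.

Each bag holds 4 vertices, so the decomposition has width 3, which upper-bounds the treewidth. For the lower bound: the 4 vertex sets {2,5}, {1,7}, {4}, {6} are disjoint, each induces a connected subgraph, and every pair is joined by at least one edge of G. Contracting each set to a single vertex therefore yields K_{4} as a minor, and since treewidth is minor-monotone, tw(G) ≥ tw(K_{4}) = 3. Hence tw(G) = 3 exactly.

Treewidth 3.
One such decomposition:
Bags: B1 = {1, 2, 4, 5}  B2 = {1, 4, 5, 7}  B3 = {1, 4, 5, 6}  B4 = {1, 3, 4, 5}
Tree: B1–B2, B2–B3, B3–B4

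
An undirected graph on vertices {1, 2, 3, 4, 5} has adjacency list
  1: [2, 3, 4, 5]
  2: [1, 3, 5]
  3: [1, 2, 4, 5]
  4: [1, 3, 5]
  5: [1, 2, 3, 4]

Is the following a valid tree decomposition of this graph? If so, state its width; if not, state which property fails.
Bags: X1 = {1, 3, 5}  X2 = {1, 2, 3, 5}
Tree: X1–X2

No — vertex 4 appears in no bag.

A tree decomposition must satisfy three properties: every vertex lies in some bag; for every edge, both endpoints lie together in some bag; and for every vertex, the bags containing it form a connected subtree. Here vertex 4 appears in no bag, so the decomposition is invalid.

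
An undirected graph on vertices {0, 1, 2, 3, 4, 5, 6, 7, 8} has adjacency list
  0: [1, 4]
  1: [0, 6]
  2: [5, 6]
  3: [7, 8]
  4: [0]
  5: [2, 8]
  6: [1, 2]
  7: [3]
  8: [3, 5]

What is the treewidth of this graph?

1

A width-1 tree decomposition is:
Bags: B1 = {3, 7}  B2 = {3, 8}  B3 = {5, 8}  B4 = {2, 5}  B5 = {2, 6}  B6 = {1, 6}  B7 = {0, 1}  B8 = {0, 4}
Tree: B1–B2, B2–B3, B3–B4, B4–B5, B5–B6, B6–B7, B7–B8
The largest bag has 2 vertices, giving width 1; this decomposition certifies tw(G) ≤ 1. Since G has at least one edge (e.g. 7–3), it is not an edgeless graph, so tw(G) ≥ 1. Combining the bounds, tw(G) = 1.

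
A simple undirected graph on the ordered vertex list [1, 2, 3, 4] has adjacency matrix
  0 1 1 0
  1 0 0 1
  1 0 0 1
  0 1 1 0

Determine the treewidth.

2

A width-2 tree decomposition is:
Bags: B1 = {1, 3, 4}  B2 = {1, 2, 4}
Tree: B1–B2
The largest bag has 3 vertices, giving width 2; this decomposition certifies tw(G) ≤ 2. For the lower bound, G contains the cycle 4–3–1–2–4, so G is not a forest; only forests have treewidth ≤ 1, hence tw(G) ≥ 2. Combining the bounds, tw(G) = 2.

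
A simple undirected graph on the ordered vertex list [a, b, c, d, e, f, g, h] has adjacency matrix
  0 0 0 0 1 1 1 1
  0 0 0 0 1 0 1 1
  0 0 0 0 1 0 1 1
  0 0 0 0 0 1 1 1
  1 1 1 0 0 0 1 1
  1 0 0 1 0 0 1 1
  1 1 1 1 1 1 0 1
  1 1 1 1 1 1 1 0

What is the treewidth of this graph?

A width-3 tree decomposition is:
Bags: B1 = {a, e, g, h}  B2 = {b, e, g, h}  B3 = {a, f, g, h}  B4 = {c, e, g, h}  B5 = {d, f, g, h}
Tree: B1–B2, B1–B3, B2–B4, B3–B5
Every bag has size at most 4, so the width is 4 − 1 = 3 and tw(G) ≤ 3. On the other hand G contains the 4-clique {d, f, g, h}. A clique must lie in a single bag of any decomposition, so no decomposition can have width below 3. Therefore the treewidth is 3.

3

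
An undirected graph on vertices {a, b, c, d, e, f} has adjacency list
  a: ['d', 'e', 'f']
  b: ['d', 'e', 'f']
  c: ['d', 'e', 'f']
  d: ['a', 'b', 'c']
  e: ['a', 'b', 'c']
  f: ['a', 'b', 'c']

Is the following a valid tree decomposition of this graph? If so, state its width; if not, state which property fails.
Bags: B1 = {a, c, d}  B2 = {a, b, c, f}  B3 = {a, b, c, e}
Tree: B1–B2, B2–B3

A tree decomposition must satisfy three properties: every vertex lies in some bag; for every edge, both endpoints lie together in some bag; and for every vertex, the bags containing it form a connected subtree. Here edge (b,d) lies in no bag, so the decomposition is invalid.

No — edge (b,d) lies in no bag.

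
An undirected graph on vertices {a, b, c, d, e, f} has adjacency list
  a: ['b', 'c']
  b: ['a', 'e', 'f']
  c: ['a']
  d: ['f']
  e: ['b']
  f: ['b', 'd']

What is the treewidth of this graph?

1

A width-1 tree decomposition is:
Bags: B1 = {a, b}  B2 = {b, e}  B3 = {b, f}  B4 = {a, c}  B5 = {d, f}
Tree: B1–B2, B2–B3, B1–B4, B3–B5
The largest bag has 2 vertices, giving width 1; this decomposition certifies tw(G) ≤ 1. Any graph with an edge has treewidth ≥ 1, and G has the edge a–b. Therefore the treewidth is 1.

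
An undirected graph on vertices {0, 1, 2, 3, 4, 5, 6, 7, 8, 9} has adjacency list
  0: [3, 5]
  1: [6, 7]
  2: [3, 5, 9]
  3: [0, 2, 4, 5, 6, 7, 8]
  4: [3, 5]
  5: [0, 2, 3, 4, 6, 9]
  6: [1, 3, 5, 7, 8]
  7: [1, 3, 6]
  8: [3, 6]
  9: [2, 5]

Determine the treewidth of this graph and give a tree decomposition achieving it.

Every bag has size at most 3, so the width is 3 − 1 = 2 and tw(G) ≤ 2. For the lower bound, the 3 vertices {1, 6, 7} are pairwise adjacent, and any tree decomposition puts a clique entirely inside one bag — forcing width ≥ 2. Therefore the treewidth is 2.

Treewidth 2.
One such decomposition:
Bags: B1 = {3, 5, 6}  B2 = {2, 3, 5}  B3 = {2, 5, 9}  B4 = {3, 6, 7}  B5 = {3, 6, 8}  B6 = {3, 4, 5}  B7 = {1, 6, 7}  B8 = {0, 3, 5}
Tree: B1–B2, B2–B3, B1–B4, B4–B5, B1–B6, B4–B7, B6–B8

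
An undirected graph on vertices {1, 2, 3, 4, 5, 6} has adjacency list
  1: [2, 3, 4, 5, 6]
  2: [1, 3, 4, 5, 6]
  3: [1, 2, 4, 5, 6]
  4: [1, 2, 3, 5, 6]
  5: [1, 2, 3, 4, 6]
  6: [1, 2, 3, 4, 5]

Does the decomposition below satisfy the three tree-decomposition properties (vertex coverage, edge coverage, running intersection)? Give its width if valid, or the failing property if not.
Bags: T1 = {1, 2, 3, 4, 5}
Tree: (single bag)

No — vertex 6 appears in no bag.

A tree decomposition must satisfy three properties: every vertex lies in some bag; for every edge, both endpoints lie together in some bag; and for every vertex, the bags containing it form a connected subtree. Here vertex 6 appears in no bag, so the decomposition is invalid.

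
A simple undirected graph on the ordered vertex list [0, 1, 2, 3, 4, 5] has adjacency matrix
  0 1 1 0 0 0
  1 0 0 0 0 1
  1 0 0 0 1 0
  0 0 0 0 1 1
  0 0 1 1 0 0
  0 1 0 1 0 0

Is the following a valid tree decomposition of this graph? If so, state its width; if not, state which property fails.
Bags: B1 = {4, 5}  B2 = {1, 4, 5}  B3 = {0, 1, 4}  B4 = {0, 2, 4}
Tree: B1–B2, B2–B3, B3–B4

No — vertex 3 appears in no bag.

A tree decomposition must satisfy three properties: every vertex lies in some bag; for every edge, both endpoints lie together in some bag; and for every vertex, the bags containing it form a connected subtree. Here vertex 3 appears in no bag, so the decomposition is invalid.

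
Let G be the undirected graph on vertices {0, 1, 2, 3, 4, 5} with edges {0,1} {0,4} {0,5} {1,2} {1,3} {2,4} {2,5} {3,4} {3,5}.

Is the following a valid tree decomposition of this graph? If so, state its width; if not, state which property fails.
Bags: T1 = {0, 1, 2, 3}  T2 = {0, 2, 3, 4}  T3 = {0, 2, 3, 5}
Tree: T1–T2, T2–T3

Yes; width 3.

Vertex coverage: the bags together contain {0, 1, 2, 3, 4, 5}, the full vertex set. Edge coverage: each edge of G has both endpoints in at least one bag. Running intersection: for every vertex, the bags containing it form a connected subtree. All three properties hold, so this is a valid tree decomposition of width max|bag| − 1 = 3, and hence tw(G) ≤ 3.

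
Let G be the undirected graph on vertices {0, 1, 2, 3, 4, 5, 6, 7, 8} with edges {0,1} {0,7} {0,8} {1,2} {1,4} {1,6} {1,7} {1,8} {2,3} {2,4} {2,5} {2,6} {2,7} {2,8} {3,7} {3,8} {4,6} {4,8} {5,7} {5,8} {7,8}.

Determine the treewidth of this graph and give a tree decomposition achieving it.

The largest bag has 4 vertices, giving width 3; this decomposition certifies tw(G) ≤ 3. Conversely, {0, 1, 7, 8} is a clique of size 4, and the vertices of any clique must share a bag in every tree decomposition; so some bag has ≥ 4 vertices and tw(G) ≥ 3. The upper and lower bounds meet at 3, so that is the treewidth.

Treewidth 3.
One such decomposition:
Bags: B1 = {0, 1, 7, 8}  B2 = {1, 2, 7, 8}  B3 = {1, 2, 4, 8}  B4 = {1, 2, 4, 6}  B5 = {2, 5, 7, 8}  B6 = {2, 3, 7, 8}
Tree: B1–B2, B2–B3, B3–B4, B2–B5, B5–B6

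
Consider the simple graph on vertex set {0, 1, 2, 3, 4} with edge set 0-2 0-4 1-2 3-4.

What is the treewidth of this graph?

A width-1 tree decomposition is:
Bags: B1 = {1, 2}  B2 = {0, 2}  B3 = {0, 4}  B4 = {3, 4}
Tree: B1–B2, B2–B3, B3–B4
Every bag has size at most 2, so the width is 2 − 1 = 1 and tw(G) ≤ 1. Any graph with an edge has treewidth ≥ 1, and G has the edge 1–2. The upper and lower bounds meet at 1, so that is the treewidth.

1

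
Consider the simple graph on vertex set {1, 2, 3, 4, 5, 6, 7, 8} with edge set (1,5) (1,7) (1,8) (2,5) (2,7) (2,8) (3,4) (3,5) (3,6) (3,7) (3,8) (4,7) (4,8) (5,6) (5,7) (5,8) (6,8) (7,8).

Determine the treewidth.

3

A width-3 tree decomposition is:
Bags: B1 = {3, 5, 7, 8}  B2 = {3, 4, 7, 8}  B3 = {2, 5, 7, 8}  B4 = {1, 5, 7, 8}  B5 = {3, 5, 6, 8}
Tree: B1–B2, B1–B3, B1–B4, B1–B5
Each bag holds 4 vertices, so the decomposition has width 3, which upper-bounds the treewidth. On the other hand G contains the 4-clique {3, 4, 7, 8}. A clique must lie in a single bag of any decomposition, so no decomposition can have width below 3. Therefore the treewidth is 3.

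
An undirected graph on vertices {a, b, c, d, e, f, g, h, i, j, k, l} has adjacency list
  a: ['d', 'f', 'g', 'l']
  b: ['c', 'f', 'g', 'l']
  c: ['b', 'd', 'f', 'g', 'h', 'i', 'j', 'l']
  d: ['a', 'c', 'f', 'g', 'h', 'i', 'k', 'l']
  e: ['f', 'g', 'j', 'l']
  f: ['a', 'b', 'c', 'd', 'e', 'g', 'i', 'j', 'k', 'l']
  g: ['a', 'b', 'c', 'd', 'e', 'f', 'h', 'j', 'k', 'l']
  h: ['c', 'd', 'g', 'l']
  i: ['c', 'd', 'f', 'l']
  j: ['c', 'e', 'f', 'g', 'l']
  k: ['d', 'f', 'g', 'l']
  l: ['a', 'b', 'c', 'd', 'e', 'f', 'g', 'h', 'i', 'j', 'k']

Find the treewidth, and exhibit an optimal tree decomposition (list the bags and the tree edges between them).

Each bag holds 5 vertices, so the decomposition has width 4, which upper-bounds the treewidth. For the lower bound, the 5 vertices {c, d, g, h, l} are pairwise adjacent, and any tree decomposition puts a clique entirely inside one bag — forcing width ≥ 4. Combining the bounds, tw(G) = 4.

Treewidth 4.
One optimal decomposition is:
Bags: B1 = {c, f, g, j, l}  B2 = {c, d, f, g, l}  B3 = {c, d, g, h, l}  B4 = {c, d, f, i, l}  B5 = {e, f, g, j, l}  B6 = {a, d, f, g, l}  B7 = {d, f, g, k, l}  B8 = {b, c, f, g, l}
Tree: B1–B2, B2–B3, B2–B4, B1–B5, B2–B6, B2–B7, B1–B8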